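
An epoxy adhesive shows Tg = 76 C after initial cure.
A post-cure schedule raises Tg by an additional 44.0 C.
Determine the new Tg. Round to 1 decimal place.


New Tg = 76 + 44.0
= 120.0 C

120.0


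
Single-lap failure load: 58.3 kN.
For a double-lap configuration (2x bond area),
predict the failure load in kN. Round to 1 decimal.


Failure load = 58.3 * 2 = 116.6 kN

116.6


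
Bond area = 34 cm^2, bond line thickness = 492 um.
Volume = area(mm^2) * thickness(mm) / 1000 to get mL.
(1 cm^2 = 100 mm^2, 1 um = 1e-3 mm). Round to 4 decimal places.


area_mm2 = 34 * 100 = 3400
blt_mm = 492 * 1e-3 = 0.492
vol_mm3 = 3400 * 0.492 = 1672.8
vol_mL = 1672.8 / 1000 = 1.6728 mL

1.6728


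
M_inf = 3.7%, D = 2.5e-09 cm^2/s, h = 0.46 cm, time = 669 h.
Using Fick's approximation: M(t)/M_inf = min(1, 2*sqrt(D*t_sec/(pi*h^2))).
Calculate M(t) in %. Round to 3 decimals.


t = 2408400 s
ratio = min(1, 2*sqrt(2.5e-09*2408400/(pi*0.2116)))
= 0.190341
M(t) = 3.7 * 0.190341 = 0.704%

0.704


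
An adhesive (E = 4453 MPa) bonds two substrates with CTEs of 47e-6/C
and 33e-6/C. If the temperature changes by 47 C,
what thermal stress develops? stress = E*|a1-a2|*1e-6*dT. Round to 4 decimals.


Stress = 4453 * |47 - 33| * 1e-6 * 47
= 2.9301 MPa

2.9301


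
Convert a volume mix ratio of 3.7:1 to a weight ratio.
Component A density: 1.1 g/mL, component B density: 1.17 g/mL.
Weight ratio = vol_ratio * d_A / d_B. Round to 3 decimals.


= 3.7 * 1.1 / 1.17 = 3.479

3.479


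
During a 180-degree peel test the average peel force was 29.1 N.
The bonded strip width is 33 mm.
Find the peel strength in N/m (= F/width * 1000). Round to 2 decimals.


Peel strength = F/width * 1000
= 29.1 / 33 * 1000
= 881.82 N/m

881.82


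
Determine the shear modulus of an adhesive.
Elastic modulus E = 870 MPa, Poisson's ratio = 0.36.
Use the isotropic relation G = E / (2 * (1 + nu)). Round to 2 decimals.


G = 870 / (2*(1+0.36)) = 870 / 2.72
= 319.85 MPa

319.85


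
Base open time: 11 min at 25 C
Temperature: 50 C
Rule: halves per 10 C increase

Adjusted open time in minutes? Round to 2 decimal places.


Acceleration = 2^((50-25)/10) = 5.6569
Open time = 11 / 5.6569 = 1.94 min

1.94


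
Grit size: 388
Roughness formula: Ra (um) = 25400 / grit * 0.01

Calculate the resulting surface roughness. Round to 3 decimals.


Ra = 25400 / 388 * 0.01
= 0.655 um

0.655


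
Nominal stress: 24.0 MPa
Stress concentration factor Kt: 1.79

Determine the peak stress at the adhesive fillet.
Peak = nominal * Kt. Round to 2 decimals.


Peak stress = 24.0 * 1.79
= 42.96 MPa

42.96


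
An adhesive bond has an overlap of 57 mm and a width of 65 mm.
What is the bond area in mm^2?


Bond area = overlap * width
= 57 * 65
= 3705 mm^2

3705


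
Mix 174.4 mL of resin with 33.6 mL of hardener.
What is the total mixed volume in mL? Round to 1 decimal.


Total = 174.4 + 33.6 = 208.0 mL

208.0


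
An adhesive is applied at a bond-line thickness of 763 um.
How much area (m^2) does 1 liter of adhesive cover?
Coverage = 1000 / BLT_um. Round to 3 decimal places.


Coverage = 1000 / 763 = 1.311 m^2

1.311


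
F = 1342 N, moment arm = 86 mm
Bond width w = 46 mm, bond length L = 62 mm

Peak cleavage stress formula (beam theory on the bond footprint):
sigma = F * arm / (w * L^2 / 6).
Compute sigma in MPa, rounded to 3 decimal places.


sigma = (1342 * 86) / (46 * 3844 / 6)
= 115412 * 6 / 176824
= 692472 / 176824
= 3.916 MPa

3.916


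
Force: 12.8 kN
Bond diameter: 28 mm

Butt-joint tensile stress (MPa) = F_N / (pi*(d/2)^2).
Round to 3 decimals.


F_N = 12.8 * 1000 = 12800.0 N
A = pi*(14.0)^2 = 615.7522 mm^2
stress = 12800.0 / 615.7522 = 20.788 MPa

20.788


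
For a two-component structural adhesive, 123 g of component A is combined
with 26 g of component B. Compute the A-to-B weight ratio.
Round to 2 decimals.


Weight ratio A:B = 123 / 26
= 4.73

4.73


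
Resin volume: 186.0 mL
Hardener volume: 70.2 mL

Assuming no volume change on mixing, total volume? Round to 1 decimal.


V_total = 186.0 + 70.2 = 256.2 mL

256.2


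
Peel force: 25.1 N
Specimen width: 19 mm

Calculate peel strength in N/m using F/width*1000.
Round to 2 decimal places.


Peel strength = 25.1 / 19 * 1000 = 1321.05 N/m

1321.05


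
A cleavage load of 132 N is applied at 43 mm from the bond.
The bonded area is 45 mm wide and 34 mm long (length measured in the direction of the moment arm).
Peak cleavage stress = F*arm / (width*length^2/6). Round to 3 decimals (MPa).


Moment = 132 * 43 = 5676 N*mm
Section modulus = 45 * 1156 / 6 = 52020 / 6 mm^3
Stress = 5676 / (52020 / 6) = 34056 / 52020
= 0.655 MPa

0.655


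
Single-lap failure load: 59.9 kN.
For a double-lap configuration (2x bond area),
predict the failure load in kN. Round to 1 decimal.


Failure load = 59.9 * 2 = 119.8 kN

119.8


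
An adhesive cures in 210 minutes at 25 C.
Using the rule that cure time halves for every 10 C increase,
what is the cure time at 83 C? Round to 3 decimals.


Factor = 2^((83 - 25) / 10) = 55.7152
Cure time = 210 / 55.7152
= 3.769 minutes

3.769


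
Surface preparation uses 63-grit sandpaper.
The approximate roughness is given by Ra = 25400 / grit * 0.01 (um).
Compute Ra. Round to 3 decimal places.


Ra = 25400 / 63 * 0.01
= 254 / 63
= 4.032 um

4.032


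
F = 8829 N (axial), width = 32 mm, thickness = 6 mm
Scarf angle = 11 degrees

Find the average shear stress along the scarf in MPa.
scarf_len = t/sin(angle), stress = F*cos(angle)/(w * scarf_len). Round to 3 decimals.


scarf_len = 6/sin(11 deg) = 31.4451
cos(11 deg) = 0.981627
stress = 8829*0.981627/(32*31.4451) = 8.613 MPa

8.613


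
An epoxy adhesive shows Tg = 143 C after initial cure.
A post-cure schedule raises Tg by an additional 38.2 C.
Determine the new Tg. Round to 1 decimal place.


New Tg = 143 + 38.2
= 181.2 C

181.2


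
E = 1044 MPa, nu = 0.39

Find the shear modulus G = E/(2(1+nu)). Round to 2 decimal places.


G = 1044 / (2 * 1.39)
= 375.54 MPa

375.54


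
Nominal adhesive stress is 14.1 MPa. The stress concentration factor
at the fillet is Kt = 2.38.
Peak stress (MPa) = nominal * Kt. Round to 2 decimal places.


Peak = 14.1 * 2.38 = 33.56 MPa

33.56


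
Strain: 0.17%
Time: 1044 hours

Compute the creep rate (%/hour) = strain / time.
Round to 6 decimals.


Creep rate = 0.17 / 1044
= 0.000163 %/h

0.000163


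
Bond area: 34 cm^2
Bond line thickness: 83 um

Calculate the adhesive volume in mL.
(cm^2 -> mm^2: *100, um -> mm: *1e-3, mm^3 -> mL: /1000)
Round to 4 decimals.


V = 34*100 * 83*1e-3 / 1000
= 0.2822 mL

0.2822


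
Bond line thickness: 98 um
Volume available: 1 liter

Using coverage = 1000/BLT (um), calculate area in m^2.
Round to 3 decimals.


1 L = 1e6 mm^3, thickness = 98 um = 0.098 mm
Area = 1e6 / 0.098 mm^2 = (1e6 / 0.098) / 1e6 m^2 = 1000 / 98 m^2
= 10.204 m^2

10.204


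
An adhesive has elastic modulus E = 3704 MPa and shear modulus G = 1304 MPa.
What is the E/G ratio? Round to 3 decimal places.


E/G = 3704 / 1304 = 2.840

2.840


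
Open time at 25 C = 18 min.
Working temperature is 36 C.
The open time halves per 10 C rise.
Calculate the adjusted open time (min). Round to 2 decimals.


factor = 2^((36 - 25) / 10) = 2.1435
ot = 18 / 2.1435 = 8.40 min

8.40


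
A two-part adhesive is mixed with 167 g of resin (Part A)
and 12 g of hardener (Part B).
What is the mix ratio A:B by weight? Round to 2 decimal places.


Mix ratio = mass_A / mass_B
= 167 / 12
= 13.92

13.92


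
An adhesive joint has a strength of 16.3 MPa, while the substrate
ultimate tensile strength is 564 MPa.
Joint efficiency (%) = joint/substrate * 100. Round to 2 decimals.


Efficiency = 16.3 / 564 * 100
= 2.89%

2.89


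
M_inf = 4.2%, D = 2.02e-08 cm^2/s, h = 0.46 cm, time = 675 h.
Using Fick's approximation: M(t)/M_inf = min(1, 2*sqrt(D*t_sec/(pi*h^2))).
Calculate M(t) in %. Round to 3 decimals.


t = 2430000 s
ratio = min(1, 2*sqrt(2.02e-08*2430000/(pi*0.2116)))
= 0.543471
M(t) = 4.2 * 0.543471 = 2.283%

2.283


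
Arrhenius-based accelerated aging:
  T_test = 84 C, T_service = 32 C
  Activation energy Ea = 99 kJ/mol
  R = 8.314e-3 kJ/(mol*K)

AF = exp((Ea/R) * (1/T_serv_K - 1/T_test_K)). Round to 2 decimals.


T_test_K = 357.15, T_serv_K = 305.15
AF = exp((99/8.314e-3) * (1/305.15 - 1/357.15))
= 293.39

293.39


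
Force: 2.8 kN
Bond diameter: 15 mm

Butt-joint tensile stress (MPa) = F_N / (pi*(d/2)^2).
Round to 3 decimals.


F_N = 2.8 * 1000 = 2800.0 N
A = pi*(7.5)^2 = 176.7146 mm^2
stress = 2800.0 / 176.7146 = 15.845 MPa

15.845


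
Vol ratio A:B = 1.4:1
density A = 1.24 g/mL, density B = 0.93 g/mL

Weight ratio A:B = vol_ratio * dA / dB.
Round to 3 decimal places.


Weight ratio = 1.4 * 1.24 / 0.93
= 1.867

1.867


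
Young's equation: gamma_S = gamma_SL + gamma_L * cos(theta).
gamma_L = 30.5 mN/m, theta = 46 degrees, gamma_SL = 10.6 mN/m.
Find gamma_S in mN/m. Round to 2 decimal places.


cos(46 deg) = 0.694658
gamma_S = 10.6 + 30.5 * 0.694658
= 31.79 mN/m

31.79


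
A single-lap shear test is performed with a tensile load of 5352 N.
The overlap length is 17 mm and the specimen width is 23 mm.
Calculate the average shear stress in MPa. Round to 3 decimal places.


Shear stress = F / (overlap * width)
= 5352 / (17 * 23)
= 5352 / 391
= 13.688 MPa

13.688


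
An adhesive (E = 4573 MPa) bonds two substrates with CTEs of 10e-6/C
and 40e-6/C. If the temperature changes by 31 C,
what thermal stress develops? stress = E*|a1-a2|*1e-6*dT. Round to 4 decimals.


Stress = 4573 * |10 - 40| * 1e-6 * 31
= 4.2529 MPa

4.2529


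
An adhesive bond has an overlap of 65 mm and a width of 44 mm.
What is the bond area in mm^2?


Bond area = overlap * width
= 65 * 44
= 2860 mm^2

2860


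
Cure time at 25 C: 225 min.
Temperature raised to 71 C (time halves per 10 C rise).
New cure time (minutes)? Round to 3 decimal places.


Acceleration factor = 2^(46/10) = 24.2515
New time = 225 / 24.2515 = 9.278 min

9.278


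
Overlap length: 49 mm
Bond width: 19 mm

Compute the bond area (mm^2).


Bond area = 49 * 19 = 931 mm^2

931


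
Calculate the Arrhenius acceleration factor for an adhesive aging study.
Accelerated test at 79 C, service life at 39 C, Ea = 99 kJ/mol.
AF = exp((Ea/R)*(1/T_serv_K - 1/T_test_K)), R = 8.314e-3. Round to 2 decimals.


T_test = 352.15 K, T_serv = 312.15 K
Ea/R = 99 / 0.008314 = 11907.63
AF = exp(11907.63 * (1/312.15 - 1/352.15))
= 76.18

76.18


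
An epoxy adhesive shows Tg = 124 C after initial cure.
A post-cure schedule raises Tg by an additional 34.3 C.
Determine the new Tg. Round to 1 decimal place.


New Tg = 124 + 34.3
= 158.3 C

158.3


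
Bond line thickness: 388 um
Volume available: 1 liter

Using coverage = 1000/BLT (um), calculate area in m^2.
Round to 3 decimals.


1 L = 1e6 mm^3, thickness = 388 um = 0.388 mm
Area = 1e6 / 0.388 mm^2 = (1e6 / 0.388) / 1e6 m^2 = 1000 / 388 m^2
= 2.577 m^2

2.577


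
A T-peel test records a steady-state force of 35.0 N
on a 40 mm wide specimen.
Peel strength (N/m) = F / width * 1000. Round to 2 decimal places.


Peel strength = 35.0 / 40 * 1000
= 875.00 N/m

875.00


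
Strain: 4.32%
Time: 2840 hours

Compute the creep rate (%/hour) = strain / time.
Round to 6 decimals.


Creep rate = 4.32 / 2840
= 0.001521 %/h

0.001521


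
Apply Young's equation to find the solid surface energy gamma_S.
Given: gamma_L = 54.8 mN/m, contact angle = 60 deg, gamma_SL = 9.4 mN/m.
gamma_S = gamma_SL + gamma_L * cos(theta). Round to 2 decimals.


theta_rad = 60 * pi/180 = 1.047198
gamma_S = 9.4 + 54.8 * cos(1.047198)
= 36.80 mN/m

36.80


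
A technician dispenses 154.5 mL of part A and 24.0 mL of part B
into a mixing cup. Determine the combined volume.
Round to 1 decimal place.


Combined volume = 154.5 + 24.0
= 178.5 mL

178.5


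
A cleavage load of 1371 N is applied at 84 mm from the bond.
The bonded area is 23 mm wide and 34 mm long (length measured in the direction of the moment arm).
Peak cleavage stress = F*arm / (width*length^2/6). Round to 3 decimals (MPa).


Moment = 1371 * 84 = 115164 N*mm
Section modulus = 23 * 1156 / 6 = 26588 / 6 mm^3
Stress = 115164 / (26588 / 6) = 690984 / 26588
= 25.989 MPa

25.989


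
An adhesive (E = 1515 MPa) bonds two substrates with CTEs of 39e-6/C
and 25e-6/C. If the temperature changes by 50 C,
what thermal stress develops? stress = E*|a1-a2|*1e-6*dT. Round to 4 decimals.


Stress = 1515 * |39 - 25| * 1e-6 * 50
= 1.0605 MPa

1.0605


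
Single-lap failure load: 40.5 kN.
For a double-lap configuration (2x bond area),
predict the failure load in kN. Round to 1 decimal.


Failure load = 40.5 * 2 = 81.0 kN

81.0


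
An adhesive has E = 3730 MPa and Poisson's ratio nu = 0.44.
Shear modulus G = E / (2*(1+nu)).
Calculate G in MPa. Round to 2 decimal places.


G = 3730 / (2*(1+0.44))
= 3730 / 2.88
= 1295.14 MPa

1295.14


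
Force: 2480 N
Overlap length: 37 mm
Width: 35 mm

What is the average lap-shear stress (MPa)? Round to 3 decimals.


Average shear stress = F / (overlap * width)
= 2480 / (37 * 35)
= 1.915 MPa

1.915


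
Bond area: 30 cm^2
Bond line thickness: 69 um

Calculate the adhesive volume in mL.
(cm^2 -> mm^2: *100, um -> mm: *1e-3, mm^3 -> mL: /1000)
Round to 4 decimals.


V = 30*100 * 69*1e-3 / 1000
= 0.2070 mL

0.2070


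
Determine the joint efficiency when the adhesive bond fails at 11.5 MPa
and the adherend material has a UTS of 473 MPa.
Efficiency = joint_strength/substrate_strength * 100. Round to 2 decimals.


Joint efficiency = 11.5 / 473 * 100
= 2.43%

2.43


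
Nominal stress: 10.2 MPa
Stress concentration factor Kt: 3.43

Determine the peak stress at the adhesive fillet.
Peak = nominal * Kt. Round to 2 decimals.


Peak stress = 10.2 * 3.43
= 34.99 MPa

34.99


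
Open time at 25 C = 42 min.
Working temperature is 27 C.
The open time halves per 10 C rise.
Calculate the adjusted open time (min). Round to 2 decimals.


factor = 2^((27 - 25) / 10) = 1.1487
ot = 42 / 1.1487 = 36.56 min

36.56


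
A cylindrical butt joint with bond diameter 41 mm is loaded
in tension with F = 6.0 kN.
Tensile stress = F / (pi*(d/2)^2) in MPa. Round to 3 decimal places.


Area = pi * (41/2)^2 = 1320.2543 mm^2
Stress = 6.0*1000 / 1320.2543
= 4.545 MPa

4.545


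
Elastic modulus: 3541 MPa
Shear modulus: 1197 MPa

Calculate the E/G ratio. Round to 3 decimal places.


E / G = 3541 / 1197 = 2.958

2.958


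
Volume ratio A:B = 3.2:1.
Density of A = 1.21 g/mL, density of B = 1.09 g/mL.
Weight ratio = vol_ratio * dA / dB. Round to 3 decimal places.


Wt ratio = 3.2 * 1.21 / 1.09
= 3.552

3.552


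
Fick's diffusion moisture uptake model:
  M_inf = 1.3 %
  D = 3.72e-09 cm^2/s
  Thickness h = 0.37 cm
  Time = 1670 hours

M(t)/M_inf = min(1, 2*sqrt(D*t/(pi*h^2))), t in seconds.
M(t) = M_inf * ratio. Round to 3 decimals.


t_sec = 1670 * 3600 = 6012000
ratio = 2*sqrt(3.72e-09*6012000/(pi*0.37^2))
= min(1, 0.456073)
= 0.456073
M(t) = 1.3 * 0.456073 = 0.593 %

0.593


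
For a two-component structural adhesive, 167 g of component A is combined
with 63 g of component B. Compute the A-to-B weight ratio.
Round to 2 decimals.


Weight ratio A:B = 167 / 63
= 2.65

2.65


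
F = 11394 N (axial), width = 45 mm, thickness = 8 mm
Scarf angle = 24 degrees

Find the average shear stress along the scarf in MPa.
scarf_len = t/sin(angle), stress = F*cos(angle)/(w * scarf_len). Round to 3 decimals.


scarf_len = 8/sin(24 deg) = 19.6687
cos(24 deg) = 0.913545
stress = 11394*0.913545/(45*19.6687) = 11.760 MPa

11.760


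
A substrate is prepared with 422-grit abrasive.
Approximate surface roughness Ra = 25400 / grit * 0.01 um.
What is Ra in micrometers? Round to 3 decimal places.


Ra = 25400 / 422 * 0.01 = 0.602 um

0.602


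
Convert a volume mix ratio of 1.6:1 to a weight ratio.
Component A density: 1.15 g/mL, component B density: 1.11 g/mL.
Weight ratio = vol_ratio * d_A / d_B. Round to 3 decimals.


= 1.6 * 1.15 / 1.11 = 1.658

1.658


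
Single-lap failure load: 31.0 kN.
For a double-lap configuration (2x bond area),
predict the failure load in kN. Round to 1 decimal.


Failure load = 31.0 * 2 = 62.0 kN

62.0


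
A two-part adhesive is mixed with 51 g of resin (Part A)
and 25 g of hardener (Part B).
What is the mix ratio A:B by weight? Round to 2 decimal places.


Mix ratio = mass_A / mass_B
= 51 / 25
= 2.04

2.04


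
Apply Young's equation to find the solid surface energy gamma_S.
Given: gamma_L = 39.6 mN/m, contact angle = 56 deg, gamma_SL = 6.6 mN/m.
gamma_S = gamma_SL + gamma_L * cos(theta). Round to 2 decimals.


theta_rad = 56 * pi/180 = 0.977384
gamma_S = 6.6 + 39.6 * cos(0.977384)
= 28.74 mN/m

28.74


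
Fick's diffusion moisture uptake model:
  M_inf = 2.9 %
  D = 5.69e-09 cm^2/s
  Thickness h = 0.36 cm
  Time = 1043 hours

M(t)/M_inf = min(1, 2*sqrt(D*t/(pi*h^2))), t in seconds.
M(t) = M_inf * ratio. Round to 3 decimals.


t_sec = 1043 * 3600 = 3754800
ratio = 2*sqrt(5.69e-09*3754800/(pi*0.36^2))
= min(1, 0.458144)
= 0.458144
M(t) = 2.9 * 0.458144 = 1.329 %

1.329


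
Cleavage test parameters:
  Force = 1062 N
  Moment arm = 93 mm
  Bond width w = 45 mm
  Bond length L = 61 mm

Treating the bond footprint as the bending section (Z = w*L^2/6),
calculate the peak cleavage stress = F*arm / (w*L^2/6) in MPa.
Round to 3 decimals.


M = 1062 * 93 = 98766 N*mm
Z = 45 * 61^2 / 6 = 167445 / 6 mm^3
sigma = M / Z = 6 * 98766 / 167445 = 592596 / 167445
= 3.539 MPa

3.539


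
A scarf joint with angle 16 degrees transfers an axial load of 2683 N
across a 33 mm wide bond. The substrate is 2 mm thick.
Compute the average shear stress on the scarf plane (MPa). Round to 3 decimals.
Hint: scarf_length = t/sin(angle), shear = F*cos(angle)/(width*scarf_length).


scarf_length = 2 / sin(16 deg) = 7.2559 mm
cos(16 deg) = 0.961262
shear stress = 2683 * 0.961262 / (33 * 7.2559)
= 10.771 MPa

10.771


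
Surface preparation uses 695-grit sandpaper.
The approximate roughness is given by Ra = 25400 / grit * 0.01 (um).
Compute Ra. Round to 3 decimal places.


Ra = 25400 / 695 * 0.01
= 254 / 695
= 0.365 um

0.365


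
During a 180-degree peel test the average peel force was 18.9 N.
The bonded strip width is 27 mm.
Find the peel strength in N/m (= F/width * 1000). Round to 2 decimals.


Peel strength = F/width * 1000
= 18.9 / 27 * 1000
= 700.00 N/m

700.00


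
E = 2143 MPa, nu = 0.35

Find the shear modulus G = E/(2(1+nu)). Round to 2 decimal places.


G = 2143 / (2 * 1.35)
= 793.70 MPa

793.70


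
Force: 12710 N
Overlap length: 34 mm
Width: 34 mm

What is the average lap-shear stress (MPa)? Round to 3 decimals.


Average shear stress = F / (overlap * width)
= 12710 / (34 * 34)
= 10.995 MPa

10.995


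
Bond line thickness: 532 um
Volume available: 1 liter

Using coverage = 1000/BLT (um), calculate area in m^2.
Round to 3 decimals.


1 L = 1e6 mm^3, thickness = 532 um = 0.532 mm
Area = 1e6 / 0.532 mm^2 = (1e6 / 0.532) / 1e6 m^2 = 1000 / 532 m^2
= 1.880 m^2

1.880


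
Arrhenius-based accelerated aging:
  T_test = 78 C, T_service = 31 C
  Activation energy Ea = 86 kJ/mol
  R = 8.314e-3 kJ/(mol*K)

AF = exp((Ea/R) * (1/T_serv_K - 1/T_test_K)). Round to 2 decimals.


T_test_K = 351.15, T_serv_K = 304.15
AF = exp((86/8.314e-3) * (1/304.15 - 1/351.15))
= 94.83

94.83


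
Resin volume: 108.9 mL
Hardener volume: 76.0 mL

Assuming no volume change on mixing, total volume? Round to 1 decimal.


V_total = 108.9 + 76.0 = 184.9 mL

184.9


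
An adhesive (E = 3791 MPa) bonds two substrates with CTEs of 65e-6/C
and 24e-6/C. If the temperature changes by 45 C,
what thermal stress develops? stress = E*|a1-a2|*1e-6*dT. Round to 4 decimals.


Stress = 3791 * |65 - 24| * 1e-6 * 45
= 6.9944 MPa

6.9944


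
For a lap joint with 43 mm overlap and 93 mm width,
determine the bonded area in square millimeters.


Area = 43 * 93 = 3999 mm^2

3999


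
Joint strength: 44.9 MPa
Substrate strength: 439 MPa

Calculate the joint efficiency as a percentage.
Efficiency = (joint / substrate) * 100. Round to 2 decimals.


Efficiency = (44.9 / 439) * 100 = 10.23%

10.23


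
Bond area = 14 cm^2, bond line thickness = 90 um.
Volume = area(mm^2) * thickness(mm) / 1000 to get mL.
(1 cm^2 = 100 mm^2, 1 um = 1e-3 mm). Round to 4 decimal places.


area_mm2 = 14 * 100 = 1400
blt_mm = 90 * 1e-3 = 0.09
vol_mm3 = 1400 * 0.09 = 126.0
vol_mL = 126.0 / 1000 = 0.1260 mL

0.1260


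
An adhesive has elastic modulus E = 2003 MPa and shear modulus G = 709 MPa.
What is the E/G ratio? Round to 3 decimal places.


E/G = 2003 / 709 = 2.825

2.825


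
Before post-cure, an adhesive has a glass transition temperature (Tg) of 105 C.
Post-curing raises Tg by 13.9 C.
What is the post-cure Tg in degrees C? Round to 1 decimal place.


Tg_post = Tg_base + delta_Tg
= 105 + 13.9
= 118.9 C

118.9


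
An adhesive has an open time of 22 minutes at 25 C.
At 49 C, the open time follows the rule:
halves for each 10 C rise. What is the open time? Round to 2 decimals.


Factor = 2^((49-25)/10) = 5.2780
Open time = 22 / 5.2780 = 4.17 min

4.17


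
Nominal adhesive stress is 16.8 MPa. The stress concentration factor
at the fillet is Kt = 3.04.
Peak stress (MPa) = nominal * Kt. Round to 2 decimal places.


Peak = 16.8 * 3.04 = 51.07 MPa

51.07


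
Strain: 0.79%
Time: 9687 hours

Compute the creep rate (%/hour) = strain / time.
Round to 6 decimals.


Creep rate = 0.79 / 9687
= 0.000082 %/h

0.000082


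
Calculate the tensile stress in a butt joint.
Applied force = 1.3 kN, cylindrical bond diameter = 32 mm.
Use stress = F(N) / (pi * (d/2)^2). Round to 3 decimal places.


A = pi * 16.0^2 = 804.2477 mm^2
sigma = 1300.0 / 804.2477 = 1.616 MPa

1.616


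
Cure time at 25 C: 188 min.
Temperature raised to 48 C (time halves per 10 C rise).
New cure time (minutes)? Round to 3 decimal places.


Acceleration factor = 2^(23/10) = 4.9246
New time = 188 / 4.9246 = 38.176 min

38.176


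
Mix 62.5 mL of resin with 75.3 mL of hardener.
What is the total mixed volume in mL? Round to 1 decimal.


Total = 62.5 + 75.3 = 137.8 mL

137.8


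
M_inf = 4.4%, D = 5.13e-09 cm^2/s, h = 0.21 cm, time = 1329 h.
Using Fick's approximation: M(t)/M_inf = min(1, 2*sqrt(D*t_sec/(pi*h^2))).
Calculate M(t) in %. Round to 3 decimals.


t = 4784400 s
ratio = min(1, 2*sqrt(5.13e-09*4784400/(pi*0.0441)))
= 0.841799
M(t) = 4.4 * 0.841799 = 3.704%

3.704


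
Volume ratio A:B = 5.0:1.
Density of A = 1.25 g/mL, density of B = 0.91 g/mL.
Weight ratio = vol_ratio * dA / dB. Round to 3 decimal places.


Wt ratio = 5.0 * 1.25 / 0.91
= 6.868

6.868


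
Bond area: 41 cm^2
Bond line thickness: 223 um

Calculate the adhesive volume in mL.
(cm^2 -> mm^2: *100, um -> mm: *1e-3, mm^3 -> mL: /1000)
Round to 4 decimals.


V = 41*100 * 223*1e-3 / 1000
= 0.9143 mL

0.9143


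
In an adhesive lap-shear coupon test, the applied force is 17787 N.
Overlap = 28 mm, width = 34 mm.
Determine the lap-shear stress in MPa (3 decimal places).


stress = F / (overlap * width)
= 17787 / (28 * 34)
= 18.684 MPa

18.684


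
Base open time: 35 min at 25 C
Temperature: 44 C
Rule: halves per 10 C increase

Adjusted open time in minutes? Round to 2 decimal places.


Acceleration = 2^((44-25)/10) = 3.7321
Open time = 35 / 3.7321 = 9.38 min

9.38


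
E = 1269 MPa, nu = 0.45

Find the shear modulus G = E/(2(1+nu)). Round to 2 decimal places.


G = 1269 / (2 * 1.45)
= 437.59 MPa

437.59


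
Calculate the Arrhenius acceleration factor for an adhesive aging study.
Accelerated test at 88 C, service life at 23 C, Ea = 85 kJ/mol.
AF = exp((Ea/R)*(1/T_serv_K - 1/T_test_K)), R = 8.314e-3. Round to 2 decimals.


T_test = 361.15 K, T_serv = 296.15 K
Ea/R = 85 / 0.008314 = 10223.72
AF = exp(10223.72 * (1/296.15 - 1/361.15))
= 499.35

499.35


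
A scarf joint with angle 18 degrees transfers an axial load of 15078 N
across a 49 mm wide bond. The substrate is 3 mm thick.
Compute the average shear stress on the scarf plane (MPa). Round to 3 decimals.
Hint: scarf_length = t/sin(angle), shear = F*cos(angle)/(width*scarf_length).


scarf_length = 3 / sin(18 deg) = 9.7082 mm
cos(18 deg) = 0.951057
shear stress = 15078 * 0.951057 / (49 * 9.7082)
= 30.145 MPa

30.145


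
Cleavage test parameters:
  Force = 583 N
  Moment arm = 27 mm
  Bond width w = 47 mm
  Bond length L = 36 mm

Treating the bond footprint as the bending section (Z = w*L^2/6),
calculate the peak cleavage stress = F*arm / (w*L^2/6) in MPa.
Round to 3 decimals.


M = 583 * 27 = 15741 N*mm
Z = 47 * 36^2 / 6 = 60912 / 6 mm^3
sigma = M / Z = 6 * 15741 / 60912 = 94446 / 60912
= 1.551 MPa

1.551


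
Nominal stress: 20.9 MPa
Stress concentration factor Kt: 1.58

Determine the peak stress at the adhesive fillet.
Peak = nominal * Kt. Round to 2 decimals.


Peak stress = 20.9 * 1.58
= 33.02 MPa

33.02


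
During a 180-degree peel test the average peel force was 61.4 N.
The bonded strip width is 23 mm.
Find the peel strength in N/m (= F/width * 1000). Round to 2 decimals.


Peel strength = F/width * 1000
= 61.4 / 23 * 1000
= 2669.57 N/m

2669.57


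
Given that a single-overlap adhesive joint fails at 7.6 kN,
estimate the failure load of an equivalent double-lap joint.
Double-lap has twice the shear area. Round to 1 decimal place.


Double-lap factor = 2
Expected load = 7.6 * 2 = 15.2 kN

15.2


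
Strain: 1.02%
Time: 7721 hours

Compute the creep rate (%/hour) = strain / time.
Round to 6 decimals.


Creep rate = 1.02 / 7721
= 0.000132 %/h

0.000132


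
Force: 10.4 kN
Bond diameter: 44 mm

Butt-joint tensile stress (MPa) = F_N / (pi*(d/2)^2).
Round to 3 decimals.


F_N = 10.4 * 1000 = 10400.0 N
A = pi*(22.0)^2 = 1520.5308 mm^2
stress = 10400.0 / 1520.5308 = 6.840 MPa

6.840


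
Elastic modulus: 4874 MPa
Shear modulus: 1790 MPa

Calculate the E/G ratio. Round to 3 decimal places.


E / G = 4874 / 1790 = 2.723

2.723


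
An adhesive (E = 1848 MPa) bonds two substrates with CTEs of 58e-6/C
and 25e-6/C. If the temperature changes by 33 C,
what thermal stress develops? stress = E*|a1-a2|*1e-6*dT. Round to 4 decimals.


Stress = 1848 * |58 - 25| * 1e-6 * 33
= 2.0125 MPa

2.0125


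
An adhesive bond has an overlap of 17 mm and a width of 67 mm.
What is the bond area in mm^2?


Bond area = overlap * width
= 17 * 67
= 1139 mm^2

1139


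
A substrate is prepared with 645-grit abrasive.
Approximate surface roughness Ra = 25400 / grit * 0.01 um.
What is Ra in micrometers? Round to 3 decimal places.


Ra = 25400 / 645 * 0.01 = 0.394 um

0.394


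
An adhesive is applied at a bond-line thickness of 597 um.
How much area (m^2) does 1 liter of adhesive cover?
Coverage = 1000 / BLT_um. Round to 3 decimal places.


Coverage = 1000 / 597 = 1.675 m^2

1.675


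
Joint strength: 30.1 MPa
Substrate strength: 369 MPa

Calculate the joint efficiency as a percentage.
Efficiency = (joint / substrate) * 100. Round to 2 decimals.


Efficiency = (30.1 / 369) * 100 = 8.16%

8.16


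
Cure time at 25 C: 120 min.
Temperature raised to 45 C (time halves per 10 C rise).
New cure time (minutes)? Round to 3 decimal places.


Acceleration factor = 2^(20/10) = 4.0000
New time = 120 / 4.0000 = 30.000 min

30.000


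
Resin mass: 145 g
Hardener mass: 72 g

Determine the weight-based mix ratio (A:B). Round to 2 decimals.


Ratio = 145 / 72 = 2.01

2.01


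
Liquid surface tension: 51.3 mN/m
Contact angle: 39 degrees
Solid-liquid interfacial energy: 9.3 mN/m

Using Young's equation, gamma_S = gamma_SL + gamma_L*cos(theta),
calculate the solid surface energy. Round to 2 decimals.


gamma_S = 9.3 + 51.3 * cos(39)
= 49.17 mN/m

49.17


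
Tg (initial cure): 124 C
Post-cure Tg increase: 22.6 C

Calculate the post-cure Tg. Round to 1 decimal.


Post-cure Tg = 124 + 22.6 = 146.6 C

146.6


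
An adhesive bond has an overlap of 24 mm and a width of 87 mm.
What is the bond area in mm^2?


Bond area = overlap * width
= 24 * 87
= 2088 mm^2

2088


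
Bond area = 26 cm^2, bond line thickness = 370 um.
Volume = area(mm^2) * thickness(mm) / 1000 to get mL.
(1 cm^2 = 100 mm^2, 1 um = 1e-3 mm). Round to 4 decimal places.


area_mm2 = 26 * 100 = 2600
blt_mm = 370 * 1e-3 = 0.37
vol_mm3 = 2600 * 0.37 = 962.0
vol_mL = 962.0 / 1000 = 0.9620 mL

0.9620


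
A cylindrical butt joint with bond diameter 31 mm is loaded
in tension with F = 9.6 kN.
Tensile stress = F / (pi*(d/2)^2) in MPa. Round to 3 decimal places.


Area = pi * (31/2)^2 = 754.7676 mm^2
Stress = 9.6*1000 / 754.7676
= 12.719 MPa

12.719


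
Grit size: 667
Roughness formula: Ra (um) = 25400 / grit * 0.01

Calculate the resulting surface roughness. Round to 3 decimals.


Ra = 25400 / 667 * 0.01
= 0.381 um

0.381


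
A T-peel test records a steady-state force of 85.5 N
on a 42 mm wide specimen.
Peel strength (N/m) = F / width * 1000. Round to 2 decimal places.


Peel strength = 85.5 / 42 * 1000
= 2035.71 N/m

2035.71


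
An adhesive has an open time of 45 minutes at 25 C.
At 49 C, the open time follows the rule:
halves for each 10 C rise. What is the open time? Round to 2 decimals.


Factor = 2^((49-25)/10) = 5.2780
Open time = 45 / 5.2780 = 8.53 min

8.53


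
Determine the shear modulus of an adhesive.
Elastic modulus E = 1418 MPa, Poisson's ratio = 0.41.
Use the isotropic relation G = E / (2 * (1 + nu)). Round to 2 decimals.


G = 1418 / (2*(1+0.41)) = 1418 / 2.82
= 502.84 MPa

502.84


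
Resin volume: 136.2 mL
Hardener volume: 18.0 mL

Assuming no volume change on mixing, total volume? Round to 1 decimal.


V_total = 136.2 + 18.0 = 154.2 mL

154.2


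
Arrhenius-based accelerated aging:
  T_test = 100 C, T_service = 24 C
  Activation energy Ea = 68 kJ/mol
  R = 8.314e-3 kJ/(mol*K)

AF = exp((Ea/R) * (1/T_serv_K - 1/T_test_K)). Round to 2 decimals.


T_test_K = 373.15, T_serv_K = 297.15
AF = exp((68/8.314e-3) * (1/297.15 - 1/373.15))
= 272.05

272.05


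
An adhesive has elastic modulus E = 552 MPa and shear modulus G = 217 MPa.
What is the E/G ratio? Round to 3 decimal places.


E/G = 552 / 217 = 2.544

2.544


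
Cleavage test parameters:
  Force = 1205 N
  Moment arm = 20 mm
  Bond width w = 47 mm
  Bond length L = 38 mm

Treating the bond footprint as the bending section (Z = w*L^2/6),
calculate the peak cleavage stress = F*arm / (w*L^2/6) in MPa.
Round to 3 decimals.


M = 1205 * 20 = 24100 N*mm
Z = 47 * 38^2 / 6 = 67868 / 6 mm^3
sigma = M / Z = 6 * 24100 / 67868 = 144600 / 67868
= 2.131 MPa

2.131


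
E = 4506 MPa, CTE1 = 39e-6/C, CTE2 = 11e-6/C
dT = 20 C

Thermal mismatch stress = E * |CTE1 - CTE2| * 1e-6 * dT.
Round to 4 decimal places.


= 4506 * 28e-6 * 20
= 2.5234 MPa

2.5234


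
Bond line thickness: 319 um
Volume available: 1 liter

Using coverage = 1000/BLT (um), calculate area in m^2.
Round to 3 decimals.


1 L = 1e6 mm^3, thickness = 319 um = 0.319 mm
Area = 1e6 / 0.319 mm^2 = (1e6 / 0.319) / 1e6 m^2 = 1000 / 319 m^2
= 3.135 m^2

3.135


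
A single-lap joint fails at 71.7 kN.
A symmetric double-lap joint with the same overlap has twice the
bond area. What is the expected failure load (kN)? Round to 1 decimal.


Double-lap load = 2 * 71.7 = 143.4 kN

143.4


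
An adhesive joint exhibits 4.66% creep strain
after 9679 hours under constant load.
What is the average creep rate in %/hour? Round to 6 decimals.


Creep rate = strain / time
= 4.66 / 9679
= 0.000481 %/h

0.000481


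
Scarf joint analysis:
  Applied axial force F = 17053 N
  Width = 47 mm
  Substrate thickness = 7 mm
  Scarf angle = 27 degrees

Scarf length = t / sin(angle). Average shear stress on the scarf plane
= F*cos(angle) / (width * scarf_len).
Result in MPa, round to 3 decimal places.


Scarf length = 7 / sin(27 deg) = 15.4188 mm
cos(27 deg) = 0.891007
Shear = 17053 * 0.891007 / (47 * 15.4188)
= 20.967 MPa

20.967


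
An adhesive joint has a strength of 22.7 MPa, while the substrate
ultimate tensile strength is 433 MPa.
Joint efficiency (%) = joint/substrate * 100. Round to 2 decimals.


Efficiency = 22.7 / 433 * 100
= 5.24%

5.24


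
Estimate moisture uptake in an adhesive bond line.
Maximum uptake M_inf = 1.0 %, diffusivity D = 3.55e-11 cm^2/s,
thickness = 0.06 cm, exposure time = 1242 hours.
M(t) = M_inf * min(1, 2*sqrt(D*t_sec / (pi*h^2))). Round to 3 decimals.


Convert time: 1242 h = 4471200 s
ratio = min(1, 2*sqrt(3.55e-11*4471200/(pi*0.06^2)))
= 0.236935
M(t) = 1.0 * 0.236935 = 0.237%

0.237


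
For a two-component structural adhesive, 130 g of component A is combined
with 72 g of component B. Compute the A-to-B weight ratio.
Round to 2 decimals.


Weight ratio A:B = 130 / 72
= 1.81

1.81


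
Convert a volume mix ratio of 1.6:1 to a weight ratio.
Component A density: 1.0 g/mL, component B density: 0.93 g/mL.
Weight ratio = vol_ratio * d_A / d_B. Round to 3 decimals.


= 1.6 * 1.0 / 0.93 = 1.720

1.720


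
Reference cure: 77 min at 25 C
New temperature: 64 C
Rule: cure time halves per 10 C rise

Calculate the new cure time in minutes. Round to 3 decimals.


factor = 2^((64-25)/10) = 14.9285
t_new = 77 / 14.9285 = 5.158 min

5.158


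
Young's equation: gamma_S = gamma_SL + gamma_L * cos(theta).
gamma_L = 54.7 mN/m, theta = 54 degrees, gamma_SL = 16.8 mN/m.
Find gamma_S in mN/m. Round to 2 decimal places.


cos(54 deg) = 0.587785
gamma_S = 16.8 + 54.7 * 0.587785
= 48.95 mN/m

48.95


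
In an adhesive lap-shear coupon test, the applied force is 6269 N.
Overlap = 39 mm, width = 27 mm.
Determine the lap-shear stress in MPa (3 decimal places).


stress = F / (overlap * width)
= 6269 / (39 * 27)
= 5.953 MPa

5.953


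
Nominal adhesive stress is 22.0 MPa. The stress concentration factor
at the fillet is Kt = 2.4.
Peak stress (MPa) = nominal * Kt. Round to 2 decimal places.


Peak = 22.0 * 2.4 = 52.80 MPa

52.80


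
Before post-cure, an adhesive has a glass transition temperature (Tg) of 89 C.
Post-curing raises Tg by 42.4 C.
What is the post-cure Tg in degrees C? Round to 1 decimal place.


Tg_post = Tg_base + delta_Tg
= 89 + 42.4
= 131.4 C

131.4


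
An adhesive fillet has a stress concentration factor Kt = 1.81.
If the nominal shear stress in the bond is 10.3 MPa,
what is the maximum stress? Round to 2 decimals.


Max stress = 10.3 * 1.81 = 18.64 MPa

18.64


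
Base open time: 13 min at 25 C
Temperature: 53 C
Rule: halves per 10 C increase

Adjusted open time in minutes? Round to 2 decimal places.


Acceleration = 2^((53-25)/10) = 6.9644
Open time = 13 / 6.9644 = 1.87 min

1.87


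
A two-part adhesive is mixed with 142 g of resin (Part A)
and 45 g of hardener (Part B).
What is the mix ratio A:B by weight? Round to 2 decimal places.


Mix ratio = mass_A / mass_B
= 142 / 45
= 3.16

3.16


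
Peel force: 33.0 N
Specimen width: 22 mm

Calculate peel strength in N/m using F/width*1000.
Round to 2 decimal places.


Peel strength = 33.0 / 22 * 1000 = 1500.00 N/m

1500.00


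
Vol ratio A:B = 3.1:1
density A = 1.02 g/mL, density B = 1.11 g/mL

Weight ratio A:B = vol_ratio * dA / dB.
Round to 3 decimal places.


Weight ratio = 3.1 * 1.02 / 1.11
= 2.849

2.849


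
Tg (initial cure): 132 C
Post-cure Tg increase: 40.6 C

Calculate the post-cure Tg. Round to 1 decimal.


Post-cure Tg = 132 + 40.6 = 172.6 C

172.6


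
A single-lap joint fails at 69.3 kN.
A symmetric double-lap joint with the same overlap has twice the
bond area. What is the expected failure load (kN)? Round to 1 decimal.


Double-lap load = 2 * 69.3 = 138.6 kN

138.6


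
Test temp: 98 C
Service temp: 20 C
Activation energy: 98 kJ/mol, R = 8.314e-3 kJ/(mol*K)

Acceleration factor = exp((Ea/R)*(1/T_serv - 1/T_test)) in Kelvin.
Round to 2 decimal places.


AF = exp((98/0.008314)*(1/293.15 - 1/371.15))
= 4676.40

4676.40


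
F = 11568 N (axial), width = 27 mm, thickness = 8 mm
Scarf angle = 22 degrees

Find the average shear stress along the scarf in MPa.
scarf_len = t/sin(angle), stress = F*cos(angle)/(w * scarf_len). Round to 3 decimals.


scarf_len = 8/sin(22 deg) = 21.3557
cos(22 deg) = 0.927184
stress = 11568*0.927184/(27*21.3557) = 18.601 MPa

18.601


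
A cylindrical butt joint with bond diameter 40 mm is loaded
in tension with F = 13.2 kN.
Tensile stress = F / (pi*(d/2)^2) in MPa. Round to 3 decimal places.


Area = pi * (40/2)^2 = 1256.6371 mm^2
Stress = 13.2*1000 / 1256.6371
= 10.504 MPa

10.504


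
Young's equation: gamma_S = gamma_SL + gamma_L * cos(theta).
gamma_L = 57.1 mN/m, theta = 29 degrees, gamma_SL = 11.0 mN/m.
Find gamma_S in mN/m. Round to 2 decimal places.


cos(29 deg) = 0.874620
gamma_S = 11.0 + 57.1 * 0.874620
= 60.94 mN/m

60.94


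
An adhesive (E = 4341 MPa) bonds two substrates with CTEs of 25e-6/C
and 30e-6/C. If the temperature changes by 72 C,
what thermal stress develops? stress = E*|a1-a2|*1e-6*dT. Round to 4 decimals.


Stress = 4341 * |25 - 30| * 1e-6 * 72
= 1.5628 MPa

1.5628


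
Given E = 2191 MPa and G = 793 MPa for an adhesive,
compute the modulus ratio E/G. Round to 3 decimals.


E/G ratio = 2191 / 793 = 2.763

2.763


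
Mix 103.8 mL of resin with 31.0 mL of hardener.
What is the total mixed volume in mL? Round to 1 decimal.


Total = 103.8 + 31.0 = 134.8 mL

134.8


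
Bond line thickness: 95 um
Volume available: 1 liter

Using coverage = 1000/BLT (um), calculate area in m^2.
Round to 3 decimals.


1 L = 1e6 mm^3, thickness = 95 um = 0.095 mm
Area = 1e6 / 0.095 mm^2 = (1e6 / 0.095) / 1e6 m^2 = 1000 / 95 m^2
= 10.526 m^2

10.526


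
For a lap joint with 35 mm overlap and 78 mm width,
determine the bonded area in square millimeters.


Area = 35 * 78 = 2730 mm^2

2730


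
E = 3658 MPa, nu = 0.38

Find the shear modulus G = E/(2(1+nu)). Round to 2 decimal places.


G = 3658 / (2 * 1.38)
= 1325.36 MPa

1325.36


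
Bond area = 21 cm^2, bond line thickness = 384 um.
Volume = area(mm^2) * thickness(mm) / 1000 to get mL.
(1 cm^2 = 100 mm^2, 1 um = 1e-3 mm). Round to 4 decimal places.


area_mm2 = 21 * 100 = 2100
blt_mm = 384 * 1e-3 = 0.384
vol_mm3 = 2100 * 0.384 = 806.4
vol_mL = 806.4 / 1000 = 0.8064 mL

0.8064


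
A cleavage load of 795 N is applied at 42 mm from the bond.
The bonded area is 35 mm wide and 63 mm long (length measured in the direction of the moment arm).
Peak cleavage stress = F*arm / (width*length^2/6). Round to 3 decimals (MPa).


Moment = 795 * 42 = 33390 N*mm
Section modulus = 35 * 3969 / 6 = 138915 / 6 mm^3
Stress = 33390 / (138915 / 6) = 200340 / 138915
= 1.442 MPa

1.442


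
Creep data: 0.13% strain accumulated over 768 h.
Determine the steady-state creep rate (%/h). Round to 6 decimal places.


Rate = 0.13 / 768 = 0.000169 %/h

0.000169


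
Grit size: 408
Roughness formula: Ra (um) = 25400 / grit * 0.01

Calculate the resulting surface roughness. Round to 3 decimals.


Ra = 25400 / 408 * 0.01
= 0.623 um

0.623


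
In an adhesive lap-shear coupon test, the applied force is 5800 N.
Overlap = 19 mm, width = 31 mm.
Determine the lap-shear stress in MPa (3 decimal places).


stress = F / (overlap * width)
= 5800 / (19 * 31)
= 9.847 MPa

9.847


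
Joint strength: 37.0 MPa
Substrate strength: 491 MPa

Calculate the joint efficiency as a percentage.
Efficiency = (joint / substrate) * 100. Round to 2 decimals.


Efficiency = (37.0 / 491) * 100 = 7.54%

7.54


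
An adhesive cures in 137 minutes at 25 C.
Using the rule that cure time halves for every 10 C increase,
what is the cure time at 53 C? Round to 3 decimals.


Factor = 2^((53 - 25) / 10) = 6.9644
Cure time = 137 / 6.9644
= 19.671 minutes

19.671
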